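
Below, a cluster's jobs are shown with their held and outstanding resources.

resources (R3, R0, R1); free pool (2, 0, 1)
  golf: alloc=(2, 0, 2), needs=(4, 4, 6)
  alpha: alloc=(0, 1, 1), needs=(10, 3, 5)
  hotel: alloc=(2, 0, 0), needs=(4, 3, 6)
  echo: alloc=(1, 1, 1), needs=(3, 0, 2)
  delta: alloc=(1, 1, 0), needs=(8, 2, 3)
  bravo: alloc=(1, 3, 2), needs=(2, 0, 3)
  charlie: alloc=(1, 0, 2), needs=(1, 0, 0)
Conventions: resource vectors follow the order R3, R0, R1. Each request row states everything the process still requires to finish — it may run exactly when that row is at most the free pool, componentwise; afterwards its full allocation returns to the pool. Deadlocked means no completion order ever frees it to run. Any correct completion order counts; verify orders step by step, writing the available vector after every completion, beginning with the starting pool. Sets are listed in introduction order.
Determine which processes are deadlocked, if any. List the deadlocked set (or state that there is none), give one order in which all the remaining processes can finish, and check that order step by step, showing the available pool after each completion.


Nothing here is deadlocked.
Key observation: charlie can run right away; the returned allocation unlocks the remaining processes in turn.
The rest can finish in the order charlie, echo, bravo, golf, hotel, delta, alpha. Verifying each step:
  pool = (2, 0, 1)
  charlie: need (1, 0, 0) fits (2, 0, 1); releases (1, 0, 2), pool now (3, 0, 3)
  echo: need (3, 0, 2) fits (3, 0, 3); releases (1, 1, 1), pool now (4, 1, 4)
  bravo: need (2, 0, 3) fits (4, 1, 4); releases (1, 3, 2), pool now (5, 4, 6)
  golf: need (4, 4, 6) fits (5, 4, 6); releases (2, 0, 2), pool now (7, 4, 8)
  hotel: need (4, 3, 6) fits (7, 4, 8); releases (2, 0, 0), pool now (9, 4, 8)
  delta: need (8, 2, 3) fits (9, 4, 8); releases (1, 1, 0), pool now (10, 5, 8)
  alpha: need (10, 3, 5) fits (10, 5, 8); releases (0, 1, 1), pool now (10, 6, 9)


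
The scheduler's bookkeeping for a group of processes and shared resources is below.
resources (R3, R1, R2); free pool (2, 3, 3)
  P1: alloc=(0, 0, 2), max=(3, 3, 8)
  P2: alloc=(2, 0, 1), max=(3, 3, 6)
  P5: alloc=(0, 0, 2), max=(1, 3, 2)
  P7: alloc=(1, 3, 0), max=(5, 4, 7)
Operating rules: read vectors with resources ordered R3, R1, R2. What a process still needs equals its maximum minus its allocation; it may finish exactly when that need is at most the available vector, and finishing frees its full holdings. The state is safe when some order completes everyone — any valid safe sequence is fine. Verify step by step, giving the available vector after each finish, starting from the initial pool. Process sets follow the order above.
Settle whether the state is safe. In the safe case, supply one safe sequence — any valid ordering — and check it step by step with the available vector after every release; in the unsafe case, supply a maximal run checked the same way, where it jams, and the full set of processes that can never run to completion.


SAFE, for example via the order P5, P2, P1, P7.
Key observation: P5 is the earliest step where a requested resource binds exactly: need (1, 3, 0), pool (2, 3, 3) at its turn.
Step-by-step check:
  pool = (2, 3, 3)
  P5: need (1, 3, 0) fits (2, 3, 3); releases (0, 0, 2), pool now (2, 3, 5)
  P2: need (1, 3, 5) fits (2, 3, 5); releases (2, 0, 1), pool now (4, 3, 6)
  P1: need (3, 3, 6) fits (4, 3, 6); releases (0, 0, 2), pool now (4, 3, 8)
  P7: need (4, 1, 7) fits (4, 3, 8); releases (1, 3, 0), pool now (5, 6, 8)


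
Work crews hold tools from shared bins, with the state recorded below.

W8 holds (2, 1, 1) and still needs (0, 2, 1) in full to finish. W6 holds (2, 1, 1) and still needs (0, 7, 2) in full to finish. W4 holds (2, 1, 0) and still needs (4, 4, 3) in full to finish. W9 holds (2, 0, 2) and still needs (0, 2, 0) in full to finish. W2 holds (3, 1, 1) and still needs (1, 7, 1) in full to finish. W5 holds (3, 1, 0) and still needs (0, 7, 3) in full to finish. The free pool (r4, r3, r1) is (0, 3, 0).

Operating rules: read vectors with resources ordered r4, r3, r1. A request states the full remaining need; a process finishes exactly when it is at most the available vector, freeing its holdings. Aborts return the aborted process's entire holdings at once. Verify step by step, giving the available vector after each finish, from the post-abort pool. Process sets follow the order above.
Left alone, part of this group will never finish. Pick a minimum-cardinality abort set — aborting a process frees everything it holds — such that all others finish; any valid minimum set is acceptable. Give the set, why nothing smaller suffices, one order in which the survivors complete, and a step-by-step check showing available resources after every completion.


Abort W6 and W5.
Key observation: W2 was stuck for good until W6 and W5 gave back (5, 2, 1); in the order shown it finishes at step 4.
No one abort is enough; case by case: W8 alone leaves W6 blocked (short on r3); W6 alone leaves W2 blocked (short on r3); W4 alone leaves W6 blocked (short on r3); W9 alone leaves W6 blocked (short on r3); W2 alone leaves W6 blocked (short on r3); W5 alone leaves W6 blocked (short on r3).
Survivors finish in the order: W8, W9, W4, W2. Check, step by step (pool after the aborts first):
  pool = (5, 5, 1)
  W8 needs (0, 2, 1) <= (5, 5, 1) -> finishes; pool += (2, 1, 1) = (7, 6, 2)
  W9 needs (0, 2, 0) <= (7, 6, 2) -> finishes; pool += (2, 0, 2) = (9, 6, 4)
  W4 needs (4, 4, 3) <= (9, 6, 4) -> finishes; pool += (2, 1, 0) = (11, 7, 4)
  W2 needs (1, 7, 1) <= (11, 7, 4) -> finishes; pool += (3, 1, 1) = (14, 8, 5)


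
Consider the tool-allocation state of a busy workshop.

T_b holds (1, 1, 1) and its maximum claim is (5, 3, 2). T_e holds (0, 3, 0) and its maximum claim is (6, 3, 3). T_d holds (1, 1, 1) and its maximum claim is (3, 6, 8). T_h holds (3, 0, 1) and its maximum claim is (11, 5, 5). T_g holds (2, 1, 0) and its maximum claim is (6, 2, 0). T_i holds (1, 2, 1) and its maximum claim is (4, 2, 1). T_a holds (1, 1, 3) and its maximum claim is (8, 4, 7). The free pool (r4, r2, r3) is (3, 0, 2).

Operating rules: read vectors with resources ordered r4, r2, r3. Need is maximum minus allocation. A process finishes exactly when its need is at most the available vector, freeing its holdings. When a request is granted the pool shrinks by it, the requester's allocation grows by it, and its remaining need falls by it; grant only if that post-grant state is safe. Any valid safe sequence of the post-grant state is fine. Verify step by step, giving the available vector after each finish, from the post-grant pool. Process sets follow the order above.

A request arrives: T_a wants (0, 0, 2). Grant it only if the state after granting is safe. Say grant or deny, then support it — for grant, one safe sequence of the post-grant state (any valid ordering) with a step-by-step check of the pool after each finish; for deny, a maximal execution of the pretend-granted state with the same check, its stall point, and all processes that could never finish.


GRANT: granting preserves safety; a valid post-grant sequence is T_i, T_b, T_g, T_a, T_e, T_d, T_h.
Key observation: post-grant, (3, 0, 0) remains, and an order beginning with T_i completes everyone.
Check on the post-grant state, step by step:
  pool = (3, 0, 0)
  run T_i (needs (3, 0, 0), free (3, 0, 0)); after release of (1, 2, 1) the pool is (4, 2, 1)
  run T_b (needs (4, 2, 1), free (4, 2, 1)); after release of (1, 1, 1) the pool is (5, 3, 2)
  run T_g (needs (4, 1, 0), free (5, 3, 2)); after release of (2, 1, 0) the pool is (7, 4, 2)
  run T_a (needs (7, 3, 2), free (7, 4, 2)); after release of (1, 1, 5) the pool is (8, 5, 7)
  run T_e (needs (6, 0, 3), free (8, 5, 7)); after release of (0, 3, 0) the pool is (8, 8, 7)
  run T_d (needs (2, 5, 7), free (8, 8, 7)); after release of (1, 1, 1) the pool is (9, 9, 8)
  run T_h (needs (8, 5, 4), free (9, 9, 8)); after release of (3, 0, 1) the pool is (12, 9, 9)


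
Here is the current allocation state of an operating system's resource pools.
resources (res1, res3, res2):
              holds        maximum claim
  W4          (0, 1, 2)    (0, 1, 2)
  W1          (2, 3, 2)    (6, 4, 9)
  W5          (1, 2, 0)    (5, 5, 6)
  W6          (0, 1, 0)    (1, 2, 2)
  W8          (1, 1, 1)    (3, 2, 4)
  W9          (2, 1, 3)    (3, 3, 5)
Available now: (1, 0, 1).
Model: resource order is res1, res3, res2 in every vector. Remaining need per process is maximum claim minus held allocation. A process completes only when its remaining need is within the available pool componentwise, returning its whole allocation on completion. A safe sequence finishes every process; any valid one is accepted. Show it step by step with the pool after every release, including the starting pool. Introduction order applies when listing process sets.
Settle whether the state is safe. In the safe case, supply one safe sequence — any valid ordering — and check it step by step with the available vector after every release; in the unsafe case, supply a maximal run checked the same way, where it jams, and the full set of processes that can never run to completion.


The state is SAFE; one workable sequence: W4, W6, W9, W8, W5, W1.
Key observation: at W6 the run first touches a limit — (1, 1, 2) against (1, 1, 3), exact on a resource it actually requests.
Verifying each step:
  pool = (1, 0, 1)
  W4: need (0, 0, 0) fits (1, 0, 1); releases (0, 1, 2), pool now (1, 1, 3)
  W6: need (1, 1, 2) fits (1, 1, 3); releases (0, 1, 0), pool now (1, 2, 3)
  W9: need (1, 2, 2) fits (1, 2, 3); releases (2, 1, 3), pool now (3, 3, 6)
  W8: need (2, 1, 3) fits (3, 3, 6); releases (1, 1, 1), pool now (4, 4, 7)
  W5: need (4, 3, 6) fits (4, 4, 7); releases (1, 2, 0), pool now (5, 6, 7)
  W1: need (4, 1, 7) fits (5, 6, 7); releases (2, 3, 2), pool now (7, 9, 9)


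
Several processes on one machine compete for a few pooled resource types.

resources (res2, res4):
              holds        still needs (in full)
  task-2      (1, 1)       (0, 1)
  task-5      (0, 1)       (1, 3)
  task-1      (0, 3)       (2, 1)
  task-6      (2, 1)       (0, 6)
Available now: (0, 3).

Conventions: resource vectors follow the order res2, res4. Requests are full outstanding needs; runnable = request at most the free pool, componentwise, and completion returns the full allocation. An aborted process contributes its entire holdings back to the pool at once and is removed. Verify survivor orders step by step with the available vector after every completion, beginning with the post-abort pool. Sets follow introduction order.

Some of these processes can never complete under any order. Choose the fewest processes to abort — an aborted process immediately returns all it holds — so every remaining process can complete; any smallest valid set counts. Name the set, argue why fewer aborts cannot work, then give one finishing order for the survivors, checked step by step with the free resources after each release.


The answer: abort task-6.
Key observation: no ordering could ever have run task-1 before the abort of task-6; with (2, 1) back in the pool it fits at step 3.
No smaller set exists: with zero aborts the deadlock remains.
One survivor order: task-2, task-5, task-1. Step-by-step check (post-abort pool first):
  pool = (2, 4)
  task-2 needs (0, 1) <= (2, 4) -> finishes; pool += (1, 1) = (3, 5)
  task-5 needs (1, 3) <= (3, 5) -> finishes; pool += (0, 1) = (3, 6)
  task-1 needs (2, 1) <= (3, 6) -> finishes; pool += (0, 3) = (3, 9)


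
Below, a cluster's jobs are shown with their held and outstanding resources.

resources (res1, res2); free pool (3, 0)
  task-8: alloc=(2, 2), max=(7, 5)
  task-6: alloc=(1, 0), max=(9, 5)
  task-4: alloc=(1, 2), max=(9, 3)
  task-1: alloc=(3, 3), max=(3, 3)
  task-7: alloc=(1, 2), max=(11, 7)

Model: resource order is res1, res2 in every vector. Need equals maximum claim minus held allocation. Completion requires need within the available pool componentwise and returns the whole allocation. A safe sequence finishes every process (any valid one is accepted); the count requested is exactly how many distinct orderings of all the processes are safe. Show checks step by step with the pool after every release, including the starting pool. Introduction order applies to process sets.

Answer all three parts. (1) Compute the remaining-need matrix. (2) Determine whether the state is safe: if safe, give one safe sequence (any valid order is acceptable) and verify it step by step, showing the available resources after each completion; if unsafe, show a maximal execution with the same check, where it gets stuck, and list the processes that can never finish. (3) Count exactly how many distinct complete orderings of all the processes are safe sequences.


(1) Outstanding need per process (order res1, res2):
  task-8: (5, 3)
  task-6: (8, 5)
  task-4: (8, 1)
  task-1: (0, 0)
  task-7: (10, 5)
(2) The state is SAFE; one workable sequence: task-1, task-8, task-6, task-4, task-7.
Key observation: task-8 is the earliest step where a requested resource binds exactly: need (5, 3), pool (6, 3) at its turn.
Walking it through:
  pool = (3, 0)
  task-1 needs (0, 0) <= (3, 0) -> finishes; pool += (3, 3) = (6, 3)
  task-8 needs (5, 3) <= (6, 3) -> finishes; pool += (2, 2) = (8, 5)
  task-6 needs (8, 5) <= (8, 5) -> finishes; pool += (1, 0) = (9, 5)
  task-4 needs (8, 1) <= (9, 5) -> finishes; pool += (1, 2) = (10, 7)
  task-7 needs (10, 5) <= (10, 7) -> finishes; pool += (1, 2) = (11, 9)
(3) Precisely 2 of the possible complete orderings are safe sequences.


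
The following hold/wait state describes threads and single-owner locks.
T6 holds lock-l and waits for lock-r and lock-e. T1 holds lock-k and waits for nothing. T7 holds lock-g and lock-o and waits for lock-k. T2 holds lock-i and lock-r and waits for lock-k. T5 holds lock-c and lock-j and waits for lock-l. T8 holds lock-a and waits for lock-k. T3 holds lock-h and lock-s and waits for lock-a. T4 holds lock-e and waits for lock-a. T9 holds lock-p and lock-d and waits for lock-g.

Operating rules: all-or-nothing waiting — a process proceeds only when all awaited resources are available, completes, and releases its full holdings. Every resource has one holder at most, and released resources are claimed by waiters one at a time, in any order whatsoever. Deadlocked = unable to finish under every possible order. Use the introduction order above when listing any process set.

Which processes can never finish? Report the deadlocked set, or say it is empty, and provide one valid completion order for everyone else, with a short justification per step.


The deadlocked set is empty.
Key observation: the wait graph is acyclic; completion cascades from the unblocked processes through everyone else.
A valid finishing order for the others: T1, T2, T8, T3, T4, T6, T7, T5, T9.
Verifying each step:
  T1: no waits; runs immediately, freeing lock-k
  T2 waits on lock-k — all released -> runs and releases lock-i and lock-r
  T8 waits on lock-k — all released -> runs and releases lock-a
  T3 waits on lock-a — all released -> runs and releases lock-h and lock-s
  T4 waits on lock-a — all released -> runs and releases lock-e
  T6 waits on lock-r and lock-e — all released -> runs and releases lock-l
  T7 waits on lock-k — all released -> runs and releases lock-g and lock-o
  T5 waits on lock-l — all released -> runs and releases lock-c and lock-j
  T9 waits on lock-g — all released -> runs and releases lock-p and lock-d


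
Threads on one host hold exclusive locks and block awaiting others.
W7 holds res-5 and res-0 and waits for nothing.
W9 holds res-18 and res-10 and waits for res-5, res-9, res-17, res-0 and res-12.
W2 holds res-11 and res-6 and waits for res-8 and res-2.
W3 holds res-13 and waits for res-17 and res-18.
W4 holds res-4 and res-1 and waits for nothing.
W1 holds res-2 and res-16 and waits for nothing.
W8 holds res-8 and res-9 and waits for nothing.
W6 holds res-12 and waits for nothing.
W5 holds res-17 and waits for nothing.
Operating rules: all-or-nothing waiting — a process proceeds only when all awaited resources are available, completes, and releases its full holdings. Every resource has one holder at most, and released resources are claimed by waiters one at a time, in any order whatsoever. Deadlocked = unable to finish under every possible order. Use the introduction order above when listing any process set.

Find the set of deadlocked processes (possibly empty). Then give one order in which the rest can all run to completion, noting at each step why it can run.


The deadlocked set is empty.
Key observation: although several processes wait, no cycle exists — each chain bottoms out at a free runner.
A valid finishing order for the others: W4, W8, W5, W6, W1, W7, W9, W3, W2.
Step-by-step check:
  W4 waits on nothing -> runs at once and releases res-4 and res-1
  W8 waits on nothing -> runs at once and releases res-8 and res-9
  W5 waits on nothing -> runs at once and releases res-17
  W6 waits on nothing -> runs at once and releases res-12
  W1 waits on nothing -> runs at once and releases res-2 and res-16
  W7 waits on nothing -> runs at once and releases res-5 and res-0
  W9 waits on res-5, res-9, res-17, res-0 and res-12 — all released -> runs and releases res-18 and res-10
  W3 waits on res-17 and res-18 — all released -> runs and releases res-13
  W2 waits on res-8 and res-2 — all released -> runs and releases res-11 and res-6


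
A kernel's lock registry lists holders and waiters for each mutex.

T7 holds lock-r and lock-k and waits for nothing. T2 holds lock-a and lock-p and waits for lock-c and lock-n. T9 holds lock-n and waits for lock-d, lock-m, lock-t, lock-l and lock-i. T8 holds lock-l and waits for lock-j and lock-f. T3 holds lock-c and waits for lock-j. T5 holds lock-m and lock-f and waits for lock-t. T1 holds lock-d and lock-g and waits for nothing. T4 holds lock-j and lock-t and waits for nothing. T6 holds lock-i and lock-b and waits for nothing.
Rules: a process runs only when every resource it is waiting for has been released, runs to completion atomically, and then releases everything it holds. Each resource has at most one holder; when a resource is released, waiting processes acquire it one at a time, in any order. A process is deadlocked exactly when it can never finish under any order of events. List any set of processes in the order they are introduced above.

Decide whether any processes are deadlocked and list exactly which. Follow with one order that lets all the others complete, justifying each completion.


Nothing here is deadlocked.
Key observation: although several processes wait, no cycle exists — each chain bottoms out at a free runner.
A valid finishing order for the others: T6, T4, T5, T1, T3, T7, T8, T9, T2.
Walking it through:
  run T6 (it waits on nothing); releases lock-i and lock-b
  run T4 (it waits on nothing); releases lock-j and lock-t
  T5: everything it awaited (lock-t) is free; runs, freeing lock-m and lock-f
  run T1 (it waits on nothing); releases lock-d and lock-g
  T3: everything it awaited (lock-j) is free; runs, freeing lock-c
  run T7 (it waits on nothing); releases lock-r and lock-k
  T8: everything it awaited (lock-j and lock-f) is free; runs, freeing lock-l
  T9: everything it awaited (lock-d, lock-m, lock-t, lock-l and lock-i) is free; runs, freeing lock-n
  T2: everything it awaited (lock-c and lock-n) is free; runs, freeing lock-a and lock-p


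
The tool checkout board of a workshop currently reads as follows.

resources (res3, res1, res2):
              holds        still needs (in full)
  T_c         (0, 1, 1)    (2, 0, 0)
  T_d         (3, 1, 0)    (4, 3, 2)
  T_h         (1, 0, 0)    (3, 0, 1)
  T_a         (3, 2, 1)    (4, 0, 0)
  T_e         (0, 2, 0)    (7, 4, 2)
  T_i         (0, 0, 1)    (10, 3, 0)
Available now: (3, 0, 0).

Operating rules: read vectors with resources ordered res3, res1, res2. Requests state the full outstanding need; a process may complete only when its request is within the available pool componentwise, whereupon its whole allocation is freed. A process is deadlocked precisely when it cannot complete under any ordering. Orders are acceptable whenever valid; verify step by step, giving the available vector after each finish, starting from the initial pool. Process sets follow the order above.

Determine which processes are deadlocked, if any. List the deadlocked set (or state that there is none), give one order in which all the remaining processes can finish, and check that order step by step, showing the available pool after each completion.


No process is deadlocked.
Key observation: the pool covers T_c at once, and every later process fits after earlier releases.
One completion order for the rest: T_c, T_h, T_a, T_d, T_i, T_e. Check, step by step:
  pool = (3, 0, 0)
  T_c: need (2, 0, 0) fits (3, 0, 0); releases (0, 1, 1), pool now (3, 1, 1)
  T_h: need (3, 0, 1) fits (3, 1, 1); releases (1, 0, 0), pool now (4, 1, 1)
  T_a: need (4, 0, 0) fits (4, 1, 1); releases (3, 2, 1), pool now (7, 3, 2)
  T_d: need (4, 3, 2) fits (7, 3, 2); releases (3, 1, 0), pool now (10, 4, 2)
  T_i: need (10, 3, 0) fits (10, 4, 2); releases (0, 0, 1), pool now (10, 4, 3)
  T_e: need (7, 4, 2) fits (10, 4, 3); releases (0, 2, 0), pool now (10, 6, 3)


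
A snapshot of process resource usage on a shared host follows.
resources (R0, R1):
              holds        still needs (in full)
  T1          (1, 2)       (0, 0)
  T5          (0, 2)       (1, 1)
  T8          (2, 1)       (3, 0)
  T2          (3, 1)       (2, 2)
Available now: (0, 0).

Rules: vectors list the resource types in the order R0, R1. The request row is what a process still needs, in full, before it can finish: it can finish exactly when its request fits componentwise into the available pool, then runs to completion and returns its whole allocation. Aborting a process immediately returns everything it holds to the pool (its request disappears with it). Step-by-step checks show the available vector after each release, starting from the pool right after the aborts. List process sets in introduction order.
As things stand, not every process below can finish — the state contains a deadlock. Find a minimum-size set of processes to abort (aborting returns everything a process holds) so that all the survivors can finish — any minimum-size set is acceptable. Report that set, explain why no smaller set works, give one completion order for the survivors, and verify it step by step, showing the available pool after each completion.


Abort T2.
Key observation: aborting T2 returns (3, 1), and T8 — hopeless before — runs at step 1 with the returned capacity in the pool.
Why nothing smaller works: aborting no one leaves the state deadlocked as given.
Survivors finish in the order: T8, T5, T1. Walking it through (pool after the aborts first):
  pool = (3, 1)
  T8: need (3, 0) fits (3, 1); releases (2, 1), pool now (5, 2)
  T5: need (1, 1) fits (5, 2); releases (0, 2), pool now (5, 4)
  T1: need (0, 0) fits (5, 4); releases (1, 2), pool now (6, 6)


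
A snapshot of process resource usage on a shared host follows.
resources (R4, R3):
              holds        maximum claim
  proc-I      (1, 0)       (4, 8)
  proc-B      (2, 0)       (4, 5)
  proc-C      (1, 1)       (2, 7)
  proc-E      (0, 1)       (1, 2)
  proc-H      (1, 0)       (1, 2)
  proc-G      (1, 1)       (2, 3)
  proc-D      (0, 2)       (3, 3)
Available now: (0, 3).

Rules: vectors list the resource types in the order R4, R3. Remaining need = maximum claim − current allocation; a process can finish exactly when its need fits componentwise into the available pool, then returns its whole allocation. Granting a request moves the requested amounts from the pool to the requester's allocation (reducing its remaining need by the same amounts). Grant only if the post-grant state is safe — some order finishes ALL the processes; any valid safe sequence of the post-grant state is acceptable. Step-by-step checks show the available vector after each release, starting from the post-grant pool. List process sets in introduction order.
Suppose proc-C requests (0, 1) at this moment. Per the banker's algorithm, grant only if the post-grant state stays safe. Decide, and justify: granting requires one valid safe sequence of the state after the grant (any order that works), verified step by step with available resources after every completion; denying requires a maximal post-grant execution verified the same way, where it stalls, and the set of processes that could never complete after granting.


DENY. Granting would leave the state unsafe.
Key observation: after proc-H, proc-G, proc-E the pool peaks at (2, 4), and each blocked process is short somewhere: proc-I on R4, R3; proc-B on R3; proc-C on R3; proc-D on R4.
On the post-grant state, proc-H, proc-G, proc-E is a maximal run — nothing extends it. Step-by-step check:
  pool = (0, 2)
  proc-H: need (0, 2) fits (0, 2); releases (1, 0), pool now (1, 2)
  proc-G: need (1, 2) fits (1, 2); releases (1, 1), pool now (2, 3)
  proc-E: need (1, 1) fits (2, 3); releases (0, 1), pool now (2, 4)
  blocked: proc-I wants (3, 8), pool (2, 4) — not enough R4 and R3
  blocked: proc-B wants (2, 5), pool (2, 4) — not enough R3
  blocked: proc-C wants (1, 5), pool (2, 4) — not enough R3
  blocked: proc-D wants (3, 1), pool (2, 4) — not enough R4
Processes that could never finish after the grant: proc-I, proc-B, proc-C and proc-D.


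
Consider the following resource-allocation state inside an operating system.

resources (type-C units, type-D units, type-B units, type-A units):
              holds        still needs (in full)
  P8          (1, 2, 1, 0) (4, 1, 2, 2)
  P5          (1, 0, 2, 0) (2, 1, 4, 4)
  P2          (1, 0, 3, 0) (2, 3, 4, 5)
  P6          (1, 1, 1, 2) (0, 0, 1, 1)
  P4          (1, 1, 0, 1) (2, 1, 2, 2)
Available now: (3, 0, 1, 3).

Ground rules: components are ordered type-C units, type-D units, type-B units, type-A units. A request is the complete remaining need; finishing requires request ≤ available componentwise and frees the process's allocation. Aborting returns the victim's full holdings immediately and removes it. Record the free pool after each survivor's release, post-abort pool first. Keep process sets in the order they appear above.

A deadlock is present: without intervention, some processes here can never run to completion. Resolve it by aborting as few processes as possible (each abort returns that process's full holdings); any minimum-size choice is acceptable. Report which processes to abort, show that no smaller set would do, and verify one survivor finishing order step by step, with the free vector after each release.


Abort P2.
Key observation: aborting P2 returns (1, 0, 3, 0), and P5 — hopeless before — runs at step 2 with the returned capacity in the pool.
No smaller set exists: with zero aborts the deadlock remains.
Survivors finish in the order: P6, P5, P8, P4. Verifying each step (pool after the aborts first):
  pool = (4, 0, 4, 3)
  P6: need (0, 0, 1, 1) fits (4, 0, 4, 3); releases (1, 1, 1, 2), pool now (5, 1, 5, 5)
  P5: need (2, 1, 4, 4) fits (5, 1, 5, 5); releases (1, 0, 2, 0), pool now (6, 1, 7, 5)
  P8: need (4, 1, 2, 2) fits (6, 1, 7, 5); releases (1, 2, 1, 0), pool now (7, 3, 8, 5)
  P4: need (2, 1, 2, 2) fits (7, 3, 8, 5); releases (1, 1, 0, 1), pool now (8, 4, 8, 6)


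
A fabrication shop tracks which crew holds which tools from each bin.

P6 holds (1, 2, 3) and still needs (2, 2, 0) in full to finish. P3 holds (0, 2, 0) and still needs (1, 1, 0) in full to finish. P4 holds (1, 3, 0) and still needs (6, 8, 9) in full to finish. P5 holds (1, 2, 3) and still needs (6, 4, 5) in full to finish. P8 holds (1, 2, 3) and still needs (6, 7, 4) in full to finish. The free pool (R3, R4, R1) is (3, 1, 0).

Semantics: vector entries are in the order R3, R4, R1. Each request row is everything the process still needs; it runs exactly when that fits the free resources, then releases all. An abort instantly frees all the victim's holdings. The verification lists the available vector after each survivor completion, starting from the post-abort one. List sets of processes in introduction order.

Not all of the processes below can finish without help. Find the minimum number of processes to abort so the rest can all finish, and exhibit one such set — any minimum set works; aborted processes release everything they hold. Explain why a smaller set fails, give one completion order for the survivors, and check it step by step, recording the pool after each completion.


Minimum abort set: P5 and P8.
Key observation: P4 could never have finished before the abort; with (2, 4, 6) returned by P5 and P8, it fits at step 3.
No one abort is enough; case by case: P6 alone leaves P4 blocked (short on R3, R4 and R1); P3 alone leaves P4 blocked (short on R3, R4 and R1); P4 alone leaves P5 blocked (short on R3 and R1); P5 alone leaves P4 blocked (short on R3, R4 and R1); P8 alone leaves P4 blocked (short on R3, R4 and R1).
One survivor order: P6, P3, P4. Check, step by step (post-abort pool first):
  pool = (5, 5, 6)
  P6: need (2, 2, 0) fits (5, 5, 6); releases (1, 2, 3), pool now (6, 7, 9)
  P3: need (1, 1, 0) fits (6, 7, 9); releases (0, 2, 0), pool now (6, 9, 9)
  P4: need (6, 8, 9) fits (6, 9, 9); releases (1, 3, 0), pool now (7, 12, 9)


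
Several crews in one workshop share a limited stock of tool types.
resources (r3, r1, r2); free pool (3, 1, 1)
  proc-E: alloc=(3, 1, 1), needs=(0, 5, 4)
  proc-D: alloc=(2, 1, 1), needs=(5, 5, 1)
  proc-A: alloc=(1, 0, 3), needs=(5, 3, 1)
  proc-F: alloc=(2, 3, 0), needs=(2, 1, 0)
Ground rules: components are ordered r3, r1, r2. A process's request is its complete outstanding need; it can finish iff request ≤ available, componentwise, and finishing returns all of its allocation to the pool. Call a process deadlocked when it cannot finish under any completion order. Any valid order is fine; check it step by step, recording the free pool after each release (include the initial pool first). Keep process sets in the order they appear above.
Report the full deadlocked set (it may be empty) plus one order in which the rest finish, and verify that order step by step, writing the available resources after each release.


Deadlocked: proc-E and proc-D.
Key observation: even finishing proc-F, proc-A leaves just (6, 4, 4) free — too little r1 for any of the remaining processes.
The rest can finish in the order proc-F, proc-A. Verifying each step:
  pool = (3, 1, 1)
  run proc-F (needs (2, 1, 0), free (3, 1, 1)); after release of (2, 3, 0) the pool is (5, 4, 1)
  run proc-A (needs (5, 3, 1), free (5, 4, 1)); after release of (1, 0, 3) the pool is (6, 4, 4)
The stuck group stays short no matter what:
  proc-E still needs (0, 5, 4) but only (6, 4, 4) is free — short on r1
  proc-D still needs (5, 5, 1) but only (6, 4, 4) is free — short on r1


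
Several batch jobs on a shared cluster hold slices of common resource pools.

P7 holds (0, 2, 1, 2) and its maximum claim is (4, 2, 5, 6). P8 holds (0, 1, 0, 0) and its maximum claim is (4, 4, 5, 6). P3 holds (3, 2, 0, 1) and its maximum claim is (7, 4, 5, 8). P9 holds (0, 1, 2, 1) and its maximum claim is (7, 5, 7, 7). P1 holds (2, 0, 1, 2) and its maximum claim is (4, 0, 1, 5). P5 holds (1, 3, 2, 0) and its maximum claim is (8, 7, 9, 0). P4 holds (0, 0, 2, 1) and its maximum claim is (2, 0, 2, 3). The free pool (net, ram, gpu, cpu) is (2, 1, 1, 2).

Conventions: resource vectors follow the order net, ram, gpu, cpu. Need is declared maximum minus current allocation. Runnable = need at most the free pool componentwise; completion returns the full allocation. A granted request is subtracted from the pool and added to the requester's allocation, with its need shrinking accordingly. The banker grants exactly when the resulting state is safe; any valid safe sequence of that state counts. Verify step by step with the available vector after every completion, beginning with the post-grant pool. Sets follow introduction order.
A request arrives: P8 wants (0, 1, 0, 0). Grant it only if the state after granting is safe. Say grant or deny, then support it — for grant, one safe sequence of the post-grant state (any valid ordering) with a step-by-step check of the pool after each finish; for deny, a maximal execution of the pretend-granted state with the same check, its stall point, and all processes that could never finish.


GRANT — the state after the grant stays safe, e.g. via P4, P1, P7, P3, P9, P5, P8.
Key observation: the grant leaves (2, 0, 1, 2) free — enough for P4, whose release restarts the cascade.
Step-by-step check of the post-grant state:
  pool = (2, 0, 1, 2)
  P4 needs (2, 0, 0, 2) <= (2, 0, 1, 2) -> finishes; pool += (0, 0, 2, 1) = (2, 0, 3, 3)
  P1 needs (2, 0, 0, 3) <= (2, 0, 3, 3) -> finishes; pool += (2, 0, 1, 2) = (4, 0, 4, 5)
  P7 needs (4, 0, 4, 4) <= (4, 0, 4, 5) -> finishes; pool += (0, 2, 1, 2) = (4, 2, 5, 7)
  P3 needs (4, 2, 5, 7) <= (4, 2, 5, 7) -> finishes; pool += (3, 2, 0, 1) = (7, 4, 5, 8)
  P9 needs (7, 4, 5, 6) <= (7, 4, 5, 8) -> finishes; pool += (0, 1, 2, 1) = (7, 5, 7, 9)
  P5 needs (7, 4, 7, 0) <= (7, 5, 7, 9) -> finishes; pool += (1, 3, 2, 0) = (8, 8, 9, 9)
  P8 needs (4, 2, 5, 6) <= (8, 8, 9, 9) -> finishes; pool += (0, 2, 0, 0) = (8, 10, 9, 9)


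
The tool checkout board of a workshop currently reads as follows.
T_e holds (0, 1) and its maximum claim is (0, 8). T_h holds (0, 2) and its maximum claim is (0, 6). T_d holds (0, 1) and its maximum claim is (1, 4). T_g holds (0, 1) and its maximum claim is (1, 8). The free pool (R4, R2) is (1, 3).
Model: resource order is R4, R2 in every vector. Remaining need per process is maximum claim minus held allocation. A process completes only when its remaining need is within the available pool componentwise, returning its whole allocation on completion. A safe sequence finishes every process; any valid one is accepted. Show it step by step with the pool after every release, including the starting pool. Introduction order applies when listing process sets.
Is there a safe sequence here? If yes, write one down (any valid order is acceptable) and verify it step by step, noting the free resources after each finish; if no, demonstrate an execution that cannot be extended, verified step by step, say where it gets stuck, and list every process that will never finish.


UNSAFE.
Key observation: T_d, T_h can finish, but then (1, 6) is all there is, and the blocked group's R2 demands exceed it.
A maximal execution: T_d, T_h — then nothing else fits. Verifying each step:
  pool = (1, 3)
  T_d: need (1, 3) fits (1, 3); releases (0, 1), pool now (1, 4)
  T_h: need (0, 4) fits (1, 4); releases (0, 2), pool now (1, 6)
  T_e cannot run: need (0, 7) vs free (1, 6) (insufficient R2)
  T_g cannot run: need (1, 7) vs free (1, 6) (insufficient R2)
Never able to finish: T_e and T_g.


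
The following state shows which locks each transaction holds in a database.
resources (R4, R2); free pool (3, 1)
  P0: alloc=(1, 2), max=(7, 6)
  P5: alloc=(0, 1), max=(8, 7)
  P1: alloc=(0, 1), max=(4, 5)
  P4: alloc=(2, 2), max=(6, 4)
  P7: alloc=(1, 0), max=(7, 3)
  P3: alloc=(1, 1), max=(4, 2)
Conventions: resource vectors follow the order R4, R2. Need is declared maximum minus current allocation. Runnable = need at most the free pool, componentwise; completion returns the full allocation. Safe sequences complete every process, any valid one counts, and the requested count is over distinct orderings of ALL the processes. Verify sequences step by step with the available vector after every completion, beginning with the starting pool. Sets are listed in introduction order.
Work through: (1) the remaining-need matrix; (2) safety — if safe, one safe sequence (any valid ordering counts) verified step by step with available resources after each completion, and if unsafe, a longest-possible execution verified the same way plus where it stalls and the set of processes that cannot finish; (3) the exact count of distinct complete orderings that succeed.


(1) Outstanding need per process (order R4, R2):
  P0: (6, 4)
  P5: (8, 6)
  P1: (4, 4)
  P4: (4, 2)
  P7: (6, 3)
  P3: (3, 1)
(2) SAFE, for example via the order P3, P4, P1, P7, P0, P5.
Key observation: at P3 the run first touches a limit — (3, 1) against (3, 1), exact on a resource it actually requests.
Verifying each step:
  pool = (3, 1)
  P3 needs (3, 1) <= (3, 1) -> finishes; pool += (1, 1) = (4, 2)
  P4 needs (4, 2) <= (4, 2) -> finishes; pool += (2, 2) = (6, 4)
  P1 needs (4, 4) <= (6, 4) -> finishes; pool += (0, 1) = (6, 5)
  P7 needs (6, 3) <= (6, 5) -> finishes; pool += (1, 0) = (7, 5)
  P0 needs (6, 4) <= (7, 5) -> finishes; pool += (1, 2) = (8, 7)
  P5 needs (8, 6) <= (8, 7) -> finishes; pool += (0, 1) = (8, 8)
(3) Exactly 8 of the possible complete orderings are safe sequences.


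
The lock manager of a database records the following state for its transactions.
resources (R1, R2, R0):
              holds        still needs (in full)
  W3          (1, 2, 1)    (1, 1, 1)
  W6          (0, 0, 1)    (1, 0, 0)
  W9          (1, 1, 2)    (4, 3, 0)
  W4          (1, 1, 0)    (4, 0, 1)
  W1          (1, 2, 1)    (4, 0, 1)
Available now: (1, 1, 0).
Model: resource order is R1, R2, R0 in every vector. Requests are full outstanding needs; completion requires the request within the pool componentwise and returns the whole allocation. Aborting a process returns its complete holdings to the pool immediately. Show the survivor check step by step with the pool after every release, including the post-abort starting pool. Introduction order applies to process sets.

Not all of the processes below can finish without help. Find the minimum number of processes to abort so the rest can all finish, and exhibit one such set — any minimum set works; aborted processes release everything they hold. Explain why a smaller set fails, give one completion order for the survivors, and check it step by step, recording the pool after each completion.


Minimum abort set: W9 and W4.
Key observation: W1 could never have finished before the abort; with (2, 2, 2) returned by W9 and W4, it fits at step 3.
No one abort is enough; case by case: W3 alone leaves W9 blocked (short on R1); W6 alone leaves W9 blocked (short on R1); W9 alone leaves W4 blocked (short on R1); W4 alone leaves W9 blocked (short on R1); W1 alone leaves W9 blocked (short on R1).
One survivor order: W3, W6, W1. Verifying each step (post-abort pool first):
  pool = (3, 3, 2)
  W3: need (1, 1, 1) fits (3, 3, 2); releases (1, 2, 1), pool now (4, 5, 3)
  W6: need (1, 0, 0) fits (4, 5, 3); releases (0, 0, 1), pool now (4, 5, 4)
  W1: need (4, 0, 1) fits (4, 5, 4); releases (1, 2, 1), pool now (5, 7, 5)


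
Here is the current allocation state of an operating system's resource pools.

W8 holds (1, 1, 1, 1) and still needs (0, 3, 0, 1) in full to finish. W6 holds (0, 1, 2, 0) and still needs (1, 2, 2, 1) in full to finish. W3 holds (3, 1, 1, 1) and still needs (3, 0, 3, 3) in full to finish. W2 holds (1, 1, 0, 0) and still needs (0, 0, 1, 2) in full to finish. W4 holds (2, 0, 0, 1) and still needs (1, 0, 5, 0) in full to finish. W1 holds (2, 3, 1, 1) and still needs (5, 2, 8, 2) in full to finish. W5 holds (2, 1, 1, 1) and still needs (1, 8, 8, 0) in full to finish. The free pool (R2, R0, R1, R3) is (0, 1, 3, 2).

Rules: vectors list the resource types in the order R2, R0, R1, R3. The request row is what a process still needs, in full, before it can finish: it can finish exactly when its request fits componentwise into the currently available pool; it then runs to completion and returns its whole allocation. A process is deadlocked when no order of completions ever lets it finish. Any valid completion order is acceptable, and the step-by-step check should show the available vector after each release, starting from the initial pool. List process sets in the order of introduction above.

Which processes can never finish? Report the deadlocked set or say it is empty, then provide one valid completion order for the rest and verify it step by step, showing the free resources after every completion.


Deadlocked: W1 and W5.
Key observation: the pool after W2, W6, W8, W4, W3 is (7, 5, 7, 5); every surviving request exceeds it in R1, so progress ends there.
One completion order for the rest: W2, W6, W8, W4, W3. Verifying each step:
  pool = (0, 1, 3, 2)
  W2 needs (0, 0, 1, 2) <= (0, 1, 3, 2) -> finishes; pool += (1, 1, 0, 0) = (1, 2, 3, 2)
  W6 needs (1, 2, 2, 1) <= (1, 2, 3, 2) -> finishes; pool += (0, 1, 2, 0) = (1, 3, 5, 2)
  W8 needs (0, 3, 0, 1) <= (1, 3, 5, 2) -> finishes; pool += (1, 1, 1, 1) = (2, 4, 6, 3)
  W4 needs (1, 0, 5, 0) <= (2, 4, 6, 3) -> finishes; pool += (2, 0, 0, 1) = (4, 4, 6, 4)
  W3 needs (3, 0, 3, 3) <= (4, 4, 6, 4) -> finishes; pool += (3, 1, 1, 1) = (7, 5, 7, 5)
None of the blocked processes ever fits:
  W1 still needs (5, 2, 8, 2) but only (7, 5, 7, 5) is free — short on R1
  W5 still needs (1, 8, 8, 0) but only (7, 5, 7, 5) is free — short on R0 and R1
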